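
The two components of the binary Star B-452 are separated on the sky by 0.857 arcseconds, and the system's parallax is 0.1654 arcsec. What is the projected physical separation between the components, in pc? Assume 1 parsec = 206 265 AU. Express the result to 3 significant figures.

d = 1/p = 1/0.1654″ = 6.0459 pc.
At distance d (pc), an angle of θ arcsec spans θ·d AU: s = 0.857 × 6.0459 = 5.1813 AU.
= 5.1813 / 206265 = 2.5120 × 10^-5 pc.

2.51 × 10^-5 pc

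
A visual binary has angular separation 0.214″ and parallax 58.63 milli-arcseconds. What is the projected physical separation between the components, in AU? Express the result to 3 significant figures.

3.65 AU

d = 1/p = 1/0.05863″ = 17.056 pc.
At distance d (pc), an angle of θ arcsec spans θ·d AU: s = 0.214 × 17.056 = 3.65 AU.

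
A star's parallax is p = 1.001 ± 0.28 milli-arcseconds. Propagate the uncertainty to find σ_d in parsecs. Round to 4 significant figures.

d = 1/p, so σ_d = σ_p / p².
σ_d = 0.000280 / (0.001001)² = 0.000280 / 0.000001002 = 279.44 pc.

279.4 pc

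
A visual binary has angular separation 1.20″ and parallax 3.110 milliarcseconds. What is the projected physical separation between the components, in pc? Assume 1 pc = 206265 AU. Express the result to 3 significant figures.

d = 1/p = 1/0.003110″ = 321.54 pc.
At distance d (pc), an angle of θ arcsec spans θ·d AU: s = 1.20 × 321.54 = 385.85 AU.
= 385.85 / 206265 = 0.0018707 pc.

0.00187 pc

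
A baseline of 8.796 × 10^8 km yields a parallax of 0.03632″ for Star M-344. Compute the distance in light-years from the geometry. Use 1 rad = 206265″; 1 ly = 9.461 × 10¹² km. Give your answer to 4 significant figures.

528.0 ly

θ = 0.03632″ = 0.03632/206265 = 1.7608 × 10^-7 rad.
d = B/θ = (8.796 × 10^8) / (1.7608 × 10^-7) = 4.9955 × 10^15 km = (4.9955 × 10^15) / (9.461 × 10^12) ly = 528.01 ly.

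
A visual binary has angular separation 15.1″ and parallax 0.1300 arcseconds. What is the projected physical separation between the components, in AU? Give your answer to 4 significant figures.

116.2 AU

d = 1/p = 1/0.1300″ = 7.6923 pc.
At distance d (pc), an angle of θ arcsec spans θ·d AU: s = 15.1 × 7.6923 = 116.15 AU.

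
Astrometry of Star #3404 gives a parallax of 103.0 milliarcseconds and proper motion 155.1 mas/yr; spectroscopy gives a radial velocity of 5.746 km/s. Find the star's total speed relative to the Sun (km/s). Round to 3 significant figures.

9.16 km/s

d = 1/p = 1/0.1030″ = 9.7087 pc.
μ = 155.1 mas/yr = 0.1551 ″/yr.
v_t = 4.740 μ d = 4.740 × 0.1551 × 9.7087 = 7.1376 km/s.
v = √(v_r² + v_t²) = √(5.746² + 7.1376²) = √83.9618 = 9.1631 km/s.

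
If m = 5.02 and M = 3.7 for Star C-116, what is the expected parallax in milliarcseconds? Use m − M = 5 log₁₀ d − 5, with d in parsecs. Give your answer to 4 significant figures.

54.45 mas

m − M = 5.02 − 3.7 = 1.32.
d = 10^((m−M)/5 + 1) = 10^1.264 = 18.365 pc.
p = 1/d = 1/18.365 = 0.054451 arcsec = 54.451 mas.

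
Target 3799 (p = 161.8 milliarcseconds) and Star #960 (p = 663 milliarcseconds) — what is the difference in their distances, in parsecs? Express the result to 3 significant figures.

4.67 pc

d_A = 1/0.1618″ = 6.1805 pc; d_B = 1/0.6630″ = 1.5083 pc.
|d_B − d_A| = |1.5083 − 6.1805| = 4.6722 pc.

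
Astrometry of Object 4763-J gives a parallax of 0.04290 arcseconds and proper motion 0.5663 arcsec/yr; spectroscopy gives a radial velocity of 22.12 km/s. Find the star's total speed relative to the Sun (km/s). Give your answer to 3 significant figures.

66.4 km/s

d = 1/p = 1/0.04290″ = 23.31 pc.
v_t = 4.740 μ d = 4.740 × 0.5663 × 23.31 = 62.57 km/s.
v = √(v_r² + v_t²) = √(22.12² + 62.57²) = √4404.3 = 66.365 km/s.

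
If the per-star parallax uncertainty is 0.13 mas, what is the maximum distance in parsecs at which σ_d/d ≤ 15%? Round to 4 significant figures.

1154 pc

σ_d/d = σ_p/p, so the condition is σ_p/p ≤ 0.15, i.e. p ≥ σ_p/0.15.
p_min = 0.13/0.15 = 0.86667 mas = 0.00086667 arcsec.
d_max = 1/p_min = 1/0.00086667 = 1153.8 pc.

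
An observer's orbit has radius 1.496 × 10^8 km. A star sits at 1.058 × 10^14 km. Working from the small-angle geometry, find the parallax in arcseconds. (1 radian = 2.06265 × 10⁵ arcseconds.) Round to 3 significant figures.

θ ≈ B/d = (1.496 × 10^8) / (1.058 × 10^14) = 1.4140 × 10^-6 rad.
In arcseconds: 1.4140 × 10^-6 × 206265 = 0.29166″.

0.292 arcsec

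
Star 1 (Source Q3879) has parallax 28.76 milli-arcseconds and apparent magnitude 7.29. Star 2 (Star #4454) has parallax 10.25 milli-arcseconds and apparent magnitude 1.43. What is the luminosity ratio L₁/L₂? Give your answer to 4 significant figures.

L₁/L₂ = 0.0005753

d₁ = 1/p₁ = 1/0.02876″ = 34.771 pc; d₂ = 1/p₂ = 1/0.01025″ = 97.561 pc.
M₁ = m₁ − 5 log₁₀ d₁ + 5 = 7.29 − 7.7061 + 5 = 4.5839.
M₂ = 1.43 − 9.9464 + 5 = -3.5164.
L₁/L₂ = 10^(0.4(M₂ − M₁)) = 10^(0.4 × (-8.1003)) = 10^(-3.24012) = 0.00057528.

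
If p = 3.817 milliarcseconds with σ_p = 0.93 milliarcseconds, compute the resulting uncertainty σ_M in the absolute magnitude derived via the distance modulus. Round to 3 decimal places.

σ_M = 0.529 mag

M = m − 5 log₁₀ d + 5 = m + 5 log₁₀ p + 5, so ∂M/∂p = 5/(p ln 10).
σ_M = (5/ln 10) · (σ_p/p) = 2.1715 × 0.93/3.817 = 2.1715 × 0.24365 = 0.52909.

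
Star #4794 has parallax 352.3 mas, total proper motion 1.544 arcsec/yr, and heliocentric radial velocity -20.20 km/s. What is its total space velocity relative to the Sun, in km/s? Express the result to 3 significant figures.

29.0 km/s

d = 1/p = 1/0.3523″ = 2.8385 pc.
v_t = 4.740 μ d = 4.740 × 1.544 × 2.8385 = 20.774 km/s.
v = √(v_r² + v_t²) = √((-20.20)² + 20.774²) = √839.599 = 28.976 km/s.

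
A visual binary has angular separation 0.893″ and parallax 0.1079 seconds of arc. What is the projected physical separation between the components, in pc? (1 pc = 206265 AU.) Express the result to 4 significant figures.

d = 1/p = 1/0.1079″ = 9.2678 pc.
At distance d (pc), an angle of θ arcsec spans θ·d AU: s = 0.893 × 9.2678 = 8.2761 AU.
= 8.2761 / 206265 = 4.0124 × 10^-5 pc.

4.012 × 10^-5 pc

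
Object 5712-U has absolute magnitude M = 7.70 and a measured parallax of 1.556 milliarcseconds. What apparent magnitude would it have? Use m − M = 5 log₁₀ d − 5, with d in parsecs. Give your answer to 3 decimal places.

m = 16.740

d = 1/p = 1/0.001556″ = 642.67 pc.
m − M = 5 log₁₀ d − 5 = 5 log₁₀(642.67) − 5 = 14.0399 − 5 = 9.0399.
m = M + (m − M) = 7.70 + 9.0399 = 16.740.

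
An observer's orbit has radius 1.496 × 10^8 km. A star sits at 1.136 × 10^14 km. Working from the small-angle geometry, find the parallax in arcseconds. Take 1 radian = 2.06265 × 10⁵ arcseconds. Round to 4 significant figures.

θ ≈ B/d = (1.496 × 10^8) / (1.136 × 10^14) = 1.3169 × 10^-6 rad.
In arcseconds: 1.3169 × 10^-6 × 206265 = 0.27163″.

0.2716 arcsec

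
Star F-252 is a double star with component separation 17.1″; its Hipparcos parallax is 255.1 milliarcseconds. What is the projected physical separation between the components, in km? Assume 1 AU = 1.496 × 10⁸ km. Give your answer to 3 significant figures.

1.00 × 10^10 km

d = 1/p = 1/0.2551″ = 3.92 pc.
At distance d (pc), an angle of θ arcsec spans θ·d AU: s = 17.1 × 3.92 = 67.032 AU.
= 67.032 × 1.496 × 10⁸ km = 1.0028 × 10^10 km.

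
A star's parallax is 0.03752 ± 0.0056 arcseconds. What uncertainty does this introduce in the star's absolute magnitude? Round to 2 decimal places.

M = m − 5 log₁₀ d + 5 = m + 5 log₁₀ p + 5, so ∂M/∂p = 5/(p ln 10).
σ_M = (5/ln 10) · (σ_p/p) = 2.1715 × 0.0056/0.03752 = 2.1715 × 0.14925 = 0.3241.

σ_M = 0.32 mag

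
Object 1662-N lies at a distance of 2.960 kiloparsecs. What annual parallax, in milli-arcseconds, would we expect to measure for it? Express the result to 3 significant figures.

d = 2.960 kpc = 2960 pc.
p = 1/d = 1/2960 = 0.00033784 arcsec.
= 0.00033784 × 1000 = 0.33784 mas.

0.338 mas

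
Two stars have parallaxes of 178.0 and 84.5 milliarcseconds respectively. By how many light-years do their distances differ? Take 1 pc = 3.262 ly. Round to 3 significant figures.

d_A = 1/0.1780″ = 5.618 pc; d_B = 1/0.08450″ = 11.834 pc.
|d_B − d_A| = |11.834 − 5.618| = 6.216 pc = 6.216 × 3.262 ly = 20.277 ly.

20.3 ly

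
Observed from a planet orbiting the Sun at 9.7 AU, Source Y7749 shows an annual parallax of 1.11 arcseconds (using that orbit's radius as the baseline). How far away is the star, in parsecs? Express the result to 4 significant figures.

With baseline B (in AU) and parallax p (in arcsec), d = B/p parsecs.
d = 9.7 / 1.11 = 8.7387 pc.

8.739 pc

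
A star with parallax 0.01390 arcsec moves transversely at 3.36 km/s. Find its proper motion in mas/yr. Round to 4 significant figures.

d = 1/p = 1/0.01390″ = 71.942 pc.
μ = v_t / (4.74 d) = 3.36 / (4.74 × 71.942) = 3.36 / 341.01 = 0.0098531 ″/yr = 9.8531 mas/yr.

9.853 mas/yr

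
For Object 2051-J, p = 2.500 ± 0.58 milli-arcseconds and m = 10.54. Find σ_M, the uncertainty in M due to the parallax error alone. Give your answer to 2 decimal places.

σ_M = 0.50 mag

M = m − 5 log₁₀ d + 5 = m + 5 log₁₀ p + 5, so ∂M/∂p = 5/(p ln 10).
σ_M = (5/ln 10) · (σ_p/p) = 2.1715 × 0.58/2.500 = 2.1715 × 0.232 = 0.50379.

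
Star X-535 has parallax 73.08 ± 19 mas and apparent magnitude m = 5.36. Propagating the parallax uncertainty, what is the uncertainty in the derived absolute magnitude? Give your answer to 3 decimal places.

M = m − 5 log₁₀ d + 5 = m + 5 log₁₀ p + 5, so ∂M/∂p = 5/(p ln 10).
σ_M = (5/ln 10) · (σ_p/p) = 2.1715 × 19/73.08 = 2.1715 × 0.25999 = 0.56457.

σ_M = 0.565 mag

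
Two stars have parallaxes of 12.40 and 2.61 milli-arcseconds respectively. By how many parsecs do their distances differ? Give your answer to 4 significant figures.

d_A = 1/0.01240″ = 80.645 pc; d_B = 1/0.002610″ = 383.14 pc.
|d_B − d_A| = |383.14 − 80.645| = 302.5 pc.

302.5 pc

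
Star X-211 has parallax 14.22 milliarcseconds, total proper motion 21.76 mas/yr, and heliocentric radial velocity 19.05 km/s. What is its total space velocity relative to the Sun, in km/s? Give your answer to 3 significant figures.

d = 1/p = 1/0.01422″ = 70.323 pc.
μ = 21.76 mas/yr = 0.02176 ″/yr.
v_t = 4.740 μ d = 4.740 × 0.02176 × 70.323 = 7.2533 km/s.
v = √(v_r² + v_t²) = √(19.05² + 7.2533²) = √415.513 = 20.384 km/s.

20.4 km/s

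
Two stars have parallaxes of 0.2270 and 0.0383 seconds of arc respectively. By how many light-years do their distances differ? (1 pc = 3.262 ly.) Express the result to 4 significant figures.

d_A = 1/0.2270″ = 4.4053 pc; d_B = 1/0.03830″ = 26.11 pc.
|d_B − d_A| = |26.11 − 4.4053| = 21.705 pc = 21.705 × 3.262 ly = 70.802 ly.

70.80 ly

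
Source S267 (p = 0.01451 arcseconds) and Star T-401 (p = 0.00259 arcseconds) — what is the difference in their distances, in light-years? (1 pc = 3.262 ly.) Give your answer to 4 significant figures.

1035 ly

d_A = 1/0.01451″ = 68.918 pc; d_B = 1/0.002590″ = 386.1 pc.
|d_B − d_A| = |386.1 − 68.918| = 317.18 pc = 317.18 × 3.262 ly = 1034.6 ly.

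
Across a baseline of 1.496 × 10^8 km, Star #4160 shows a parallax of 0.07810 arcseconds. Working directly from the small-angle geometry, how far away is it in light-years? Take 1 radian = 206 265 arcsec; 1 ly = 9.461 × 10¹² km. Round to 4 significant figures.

θ = 0.07810″ = 0.07810/206265 = 3.7864 × 10^-7 rad.
d = B/θ = (1.496 × 10^8) / (3.7864 × 10^-7) = 3.9510 × 10^14 km = (3.9510 × 10^14) / (9.461 × 10^12) ly = 41.761 ly.

41.76 ly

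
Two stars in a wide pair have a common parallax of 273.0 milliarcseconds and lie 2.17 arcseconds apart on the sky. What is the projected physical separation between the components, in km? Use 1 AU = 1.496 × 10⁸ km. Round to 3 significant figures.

d = 1/p = 1/0.2730″ = 3.663 pc.
At distance d (pc), an angle of θ arcsec spans θ·d AU: s = 2.17 × 3.663 = 7.9487 AU.
= 7.9487 × 1.496 × 10⁸ km = 1.1891 × 10^9 km.

1.19 × 10^9 km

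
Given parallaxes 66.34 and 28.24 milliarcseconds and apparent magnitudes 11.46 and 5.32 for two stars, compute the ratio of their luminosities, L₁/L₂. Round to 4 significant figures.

d₁ = 1/p₁ = 1/0.06634″ = 15.074 pc; d₂ = 1/p₂ = 1/0.02824″ = 35.411 pc.
M₁ = m₁ − 5 log₁₀ d₁ + 5 = 11.46 − 5.8911 + 5 = 10.5689.
M₂ = 5.32 − 7.7457 + 5 = 2.5743.
L₁/L₂ = 10^(0.4(M₂ − M₁)) = 10^(0.4 × (-7.9946)) = 10^(-3.19784) = 0.0006341.

L₁/L₂ = 0.0006341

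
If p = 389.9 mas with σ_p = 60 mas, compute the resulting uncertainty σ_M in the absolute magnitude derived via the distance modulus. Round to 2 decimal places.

σ_M = 0.33 mag

M = m − 5 log₁₀ d + 5 = m + 5 log₁₀ p + 5, so ∂M/∂p = 5/(p ln 10).
σ_M = (5/ln 10) · (σ_p/p) = 2.1715 × 60/389.9 = 2.1715 × 0.15389 = 0.33417.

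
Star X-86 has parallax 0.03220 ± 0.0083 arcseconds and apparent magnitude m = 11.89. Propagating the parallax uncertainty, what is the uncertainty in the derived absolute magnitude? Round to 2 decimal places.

σ_M = 0.56 mag

M = m − 5 log₁₀ d + 5 = m + 5 log₁₀ p + 5, so ∂M/∂p = 5/(p ln 10).
σ_M = (5/ln 10) · (σ_p/p) = 2.1715 × 0.0083/0.03220 = 2.1715 × 0.25776 = 0.55973.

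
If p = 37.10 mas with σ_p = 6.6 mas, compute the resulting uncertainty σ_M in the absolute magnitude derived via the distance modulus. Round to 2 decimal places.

σ_M = 0.39 mag

M = m − 5 log₁₀ d + 5 = m + 5 log₁₀ p + 5, so ∂M/∂p = 5/(p ln 10).
σ_M = (5/ln 10) · (σ_p/p) = 2.1715 × 6.6/37.10 = 2.1715 × 0.1779 = 0.38631.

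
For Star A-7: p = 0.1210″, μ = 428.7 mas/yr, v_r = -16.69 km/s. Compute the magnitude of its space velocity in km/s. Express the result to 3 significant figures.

23.7 km/s

d = 1/p = 1/0.1210″ = 8.2645 pc.
μ = 428.7 mas/yr = 0.4287 ″/yr.
v_t = 4.740 μ d = 4.740 × 0.4287 × 8.2645 = 16.794 km/s.
v = √(v_r² + v_t²) = √((-16.69)² + 16.794²) = √560.595 = 23.677 km/s.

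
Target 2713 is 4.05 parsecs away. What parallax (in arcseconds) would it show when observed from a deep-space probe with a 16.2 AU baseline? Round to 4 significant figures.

p (arcsec) = B (AU) / d (pc).
p = 16.2 / 4.05 = 4 arcsec.

4.000 arcsec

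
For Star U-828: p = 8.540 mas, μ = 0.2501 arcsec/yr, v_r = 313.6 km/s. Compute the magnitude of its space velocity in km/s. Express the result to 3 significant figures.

343 km/s

d = 1/p = 1/0.008540″ = 117.1 pc.
v_t = 4.740 μ d = 4.740 × 0.2501 × 117.1 = 138.82 km/s.
v = √(v_r² + v_t²) = √(313.6² + 138.82²) = √117616 = 342.95 km/s.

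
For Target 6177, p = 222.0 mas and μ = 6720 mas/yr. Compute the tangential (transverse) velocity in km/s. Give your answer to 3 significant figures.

d = 1/p = 1/0.2220″ = 4.5045 pc.
μ = 6720 mas/yr = 6.72 ″/yr.
v_t = 4.74 × μ × d = 4.74 × 6.72 × 4.5045 = 143.48 km/s.

143 km/s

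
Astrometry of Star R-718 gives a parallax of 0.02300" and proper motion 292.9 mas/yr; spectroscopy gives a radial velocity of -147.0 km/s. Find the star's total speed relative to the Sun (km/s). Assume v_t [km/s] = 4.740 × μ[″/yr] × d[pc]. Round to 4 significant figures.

d = 1/p = 1/0.02300″ = 43.478 pc.
μ = 292.9 mas/yr = 0.2929 ″/yr.
v_t = 4.740 μ d = 4.740 × 0.2929 × 43.478 = 60.363 km/s.
v = √(v_r² + v_t²) = √((-147.0)² + 60.363²) = √25252.7 = 158.91 km/s.

158.9 km/s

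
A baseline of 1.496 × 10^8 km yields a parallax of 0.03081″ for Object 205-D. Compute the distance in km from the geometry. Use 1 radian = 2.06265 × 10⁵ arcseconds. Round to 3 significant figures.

1.00 × 10^15 km

θ = 0.03081″ = 0.03081/206265 = 1.4937 × 10^-7 rad.
d = B/θ = (1.496 × 10^8) / (1.4937 × 10^-7) = 1.0015 × 10^15 km.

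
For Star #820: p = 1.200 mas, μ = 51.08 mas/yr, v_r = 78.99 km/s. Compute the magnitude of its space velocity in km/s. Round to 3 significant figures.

217 km/s

d = 1/p = 1/0.001200″ = 833.33 pc.
μ = 51.08 mas/yr = 0.05108 ″/yr.
v_t = 4.740 μ d = 4.740 × 0.05108 × 833.33 = 201.77 km/s.
v = √(v_r² + v_t²) = √(78.99² + 201.77²) = √46950.6 = 216.68 km/s.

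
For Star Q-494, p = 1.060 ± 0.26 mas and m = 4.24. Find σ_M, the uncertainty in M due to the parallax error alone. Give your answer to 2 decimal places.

σ_M = 0.53 mag

M = m − 5 log₁₀ d + 5 = m + 5 log₁₀ p + 5, so ∂M/∂p = 5/(p ln 10).
σ_M = (5/ln 10) · (σ_p/p) = 2.1715 × 0.26/1.060 = 2.1715 × 0.24528 = 0.53263.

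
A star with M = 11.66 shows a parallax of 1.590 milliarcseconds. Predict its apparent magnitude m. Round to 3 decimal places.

d = 1/p = 1/0.001590″ = 628.93 pc.
m − M = 5 log₁₀ d − 5 = 5 log₁₀(628.93) − 5 = 13.9930 − 5 = 8.9930.
m = M + (m − M) = 11.66 + 8.9930 = 20.653.

m = 20.653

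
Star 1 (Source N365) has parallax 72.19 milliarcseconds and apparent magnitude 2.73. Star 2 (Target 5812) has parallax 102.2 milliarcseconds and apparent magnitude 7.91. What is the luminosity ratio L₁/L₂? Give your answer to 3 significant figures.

d₁ = 1/p₁ = 1/0.07219″ = 13.852 pc; d₂ = 1/p₂ = 1/0.1022″ = 9.7847 pc.
M₁ = m₁ − 5 log₁₀ d₁ + 5 = 2.73 − 5.7076 + 5 = 2.0224.
M₂ = 7.91 − 4.9527 + 5 = 7.9573.
L₁/L₂ = 10^(0.4(M₂ − M₁)) = 10^(0.4 × 5.9349) = 10^2.37396 = 236.57.

L₁/L₂ = 237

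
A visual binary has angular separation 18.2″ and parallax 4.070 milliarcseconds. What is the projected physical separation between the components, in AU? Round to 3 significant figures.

d = 1/p = 1/0.004070″ = 245.7 pc.
At distance d (pc), an angle of θ arcsec spans θ·d AU: s = 18.2 × 245.7 = 4471.7 AU.

4470 AU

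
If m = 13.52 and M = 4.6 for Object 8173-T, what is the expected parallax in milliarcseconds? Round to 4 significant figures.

m − M = 13.52 − 4.6 = 8.92.
d = 10^((m−M)/5 + 1) = 10^2.784 = 608.14 pc.
p = 1/d = 1/608.14 = 0.0016444 arcsec = 1.6444 mas.

1.644 mas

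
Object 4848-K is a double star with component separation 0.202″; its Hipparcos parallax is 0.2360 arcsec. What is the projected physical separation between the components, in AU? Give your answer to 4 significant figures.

d = 1/p = 1/0.2360″ = 4.2373 pc.
At distance d (pc), an angle of θ arcsec spans θ·d AU: s = 0.202 × 4.2373 = 0.85593 AU.

0.8559 AU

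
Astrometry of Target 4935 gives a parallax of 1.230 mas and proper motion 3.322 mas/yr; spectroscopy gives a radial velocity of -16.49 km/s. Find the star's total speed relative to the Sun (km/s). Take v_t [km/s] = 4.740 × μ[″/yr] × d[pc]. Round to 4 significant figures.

d = 1/p = 1/0.001230″ = 813.01 pc.
μ = 3.322 mas/yr = 0.003322 ″/yr.
v_t = 4.740 μ d = 4.740 × 0.003322 × 813.01 = 12.802 km/s.
v = √(v_r² + v_t²) = √((-16.49)² + 12.802²) = √435.811 = 20.876 km/s.

20.88 km/s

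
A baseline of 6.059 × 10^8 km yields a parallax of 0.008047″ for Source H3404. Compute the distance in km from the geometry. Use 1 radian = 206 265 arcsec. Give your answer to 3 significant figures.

θ = 0.008047″ = 0.008047/206265 = 3.9013 × 10^-8 rad.
d = B/θ = (6.059 × 10^8) / (3.9013 × 10^-8) = 1.5531 × 10^16 km.

1.55 × 10^16 km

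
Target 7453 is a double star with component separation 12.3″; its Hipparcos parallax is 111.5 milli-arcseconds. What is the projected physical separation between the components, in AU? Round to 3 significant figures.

d = 1/p = 1/0.1115″ = 8.9686 pc.
At distance d (pc), an angle of θ arcsec spans θ·d AU: s = 12.3 × 8.9686 = 110.31 AU.

110 AU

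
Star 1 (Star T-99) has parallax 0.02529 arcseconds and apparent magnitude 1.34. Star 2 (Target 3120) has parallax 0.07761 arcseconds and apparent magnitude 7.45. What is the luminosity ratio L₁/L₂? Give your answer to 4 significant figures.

L₁/L₂ = 2618

d₁ = 1/p₁ = 1/0.02529″ = 39.541 pc; d₂ = 1/p₂ = 1/0.07761″ = 12.885 pc.
M₁ = m₁ − 5 log₁₀ d₁ + 5 = 1.34 − 7.9852 + 5 = -1.6452.
M₂ = 7.45 − 5.5504 + 5 = 6.8996.
L₁/L₂ = 10^(0.4(M₂ − M₁)) = 10^(0.4 × 8.5448) = 10^3.41792 = 2617.7.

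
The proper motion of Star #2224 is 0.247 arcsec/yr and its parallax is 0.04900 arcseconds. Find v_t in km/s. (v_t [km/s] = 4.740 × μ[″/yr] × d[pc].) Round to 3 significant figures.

23.9 km/s

d = 1/p = 1/0.04900″ = 20.408 pc.
v_t = 4.74 × μ × d = 4.74 × 0.247 × 20.408 = 23.893 km/s.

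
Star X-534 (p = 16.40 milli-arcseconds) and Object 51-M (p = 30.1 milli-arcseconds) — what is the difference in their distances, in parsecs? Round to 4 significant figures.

27.75 pc

d_A = 1/0.01640″ = 60.976 pc; d_B = 1/0.03010″ = 33.223 pc.
|d_B − d_A| = |33.223 − 60.976| = 27.753 pc.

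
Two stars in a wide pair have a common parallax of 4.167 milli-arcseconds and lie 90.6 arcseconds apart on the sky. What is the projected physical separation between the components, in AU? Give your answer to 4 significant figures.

d = 1/p = 1/0.004167″ = 239.98 pc.
At distance d (pc), an angle of θ arcsec spans θ·d AU: s = 90.6 × 239.98 = 21742 AU.

21740 AU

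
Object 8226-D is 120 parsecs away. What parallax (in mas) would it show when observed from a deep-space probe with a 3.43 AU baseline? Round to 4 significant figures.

28.58 mas

p (arcsec) = B (AU) / d (pc).
p = 3.43 / 120 = 0.028583 arcsec = 28.583 mas.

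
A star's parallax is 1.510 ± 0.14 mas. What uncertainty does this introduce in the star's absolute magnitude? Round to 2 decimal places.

M = m − 5 log₁₀ d + 5 = m + 5 log₁₀ p + 5, so ∂M/∂p = 5/(p ln 10).
σ_M = (5/ln 10) · (σ_p/p) = 2.1715 × 0.14/1.510 = 2.1715 × 0.092715 = 0.20133.

σ_M = 0.20 mag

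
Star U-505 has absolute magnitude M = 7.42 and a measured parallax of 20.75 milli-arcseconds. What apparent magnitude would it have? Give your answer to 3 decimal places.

d = 1/p = 1/0.02075″ = 48.193 pc.
m − M = 5 log₁₀ d − 5 = 5 log₁₀(48.193) − 5 = 8.4149 − 5 = 3.4149.
m = M + (m − M) = 7.42 + 3.4149 = 10.835.

m = 10.835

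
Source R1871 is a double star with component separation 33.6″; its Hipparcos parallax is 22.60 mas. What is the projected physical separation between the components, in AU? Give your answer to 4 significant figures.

1487 AU

d = 1/p = 1/0.02260″ = 44.248 pc.
At distance d (pc), an angle of θ arcsec spans θ·d AU: s = 33.6 × 44.248 = 1486.7 AU.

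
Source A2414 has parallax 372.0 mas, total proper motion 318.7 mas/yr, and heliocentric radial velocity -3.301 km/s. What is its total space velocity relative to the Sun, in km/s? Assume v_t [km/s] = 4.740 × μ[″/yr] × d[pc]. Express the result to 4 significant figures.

d = 1/p = 1/0.3720″ = 2.6882 pc.
μ = 318.7 mas/yr = 0.3187 ″/yr.
v_t = 4.740 μ d = 4.740 × 0.3187 × 2.6882 = 4.0609 km/s.
v = √(v_r² + v_t²) = √((-3.301)² + 4.0609²) = √27.3875 = 5.2333 km/s.

5.233 km/s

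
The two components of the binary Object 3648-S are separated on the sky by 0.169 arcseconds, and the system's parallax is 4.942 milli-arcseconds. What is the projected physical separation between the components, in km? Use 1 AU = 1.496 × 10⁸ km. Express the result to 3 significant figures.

d = 1/p = 1/0.004942″ = 202.35 pc.
At distance d (pc), an angle of θ arcsec spans θ·d AU: s = 0.169 × 202.35 = 34.197 AU.
= 34.197 × 1.496 × 10⁸ km = 5.1159 × 10^9 km.

5.12 × 10^9 km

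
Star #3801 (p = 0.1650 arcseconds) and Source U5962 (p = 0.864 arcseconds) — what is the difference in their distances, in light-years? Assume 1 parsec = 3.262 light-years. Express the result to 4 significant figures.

15.99 ly

d_A = 1/0.1650″ = 6.0606 pc; d_B = 1/0.8640″ = 1.1574 pc.
|d_B − d_A| = |1.1574 − 6.0606| = 4.9032 pc = 4.9032 × 3.262 ly = 15.994 ly.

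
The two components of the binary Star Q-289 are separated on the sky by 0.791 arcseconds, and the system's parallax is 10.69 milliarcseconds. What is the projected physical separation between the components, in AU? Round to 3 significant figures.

d = 1/p = 1/0.01069″ = 93.545 pc.
At distance d (pc), an angle of θ arcsec spans θ·d AU: s = 0.791 × 93.545 = 73.994 AU.

74.0 AU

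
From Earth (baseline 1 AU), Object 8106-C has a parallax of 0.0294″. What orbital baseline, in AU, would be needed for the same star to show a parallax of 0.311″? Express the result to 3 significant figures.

Parallax scales linearly with baseline: p ∝ B, so B = p_target / p_Earth × 1 AU.
B = 0.311 / 0.0294 = 10.578 AU.

10.6 AU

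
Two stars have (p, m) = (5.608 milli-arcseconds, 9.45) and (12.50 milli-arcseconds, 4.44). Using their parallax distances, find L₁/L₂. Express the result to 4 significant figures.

d₁ = 1/p₁ = 1/0.005608″ = 178.32 pc; d₂ = 1/p₂ = 1/0.01250″ = 80 pc.
M₁ = m₁ − 5 log₁₀ d₁ + 5 = 9.45 − 11.2560 + 5 = 3.1940.
M₂ = 4.44 − 9.5154 + 5 = -0.0754.
L₁/L₂ = 10^(0.4(M₂ − M₁)) = 10^(0.4 × (-3.2694)) = 10^(-1.30776) = 0.049231.

L₁/L₂ = 0.04923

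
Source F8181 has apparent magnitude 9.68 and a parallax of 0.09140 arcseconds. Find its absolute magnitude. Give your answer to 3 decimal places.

M = 9.485

d = 1/p = 1/0.09140″ = 10.941 pc.
m − M = 5 log₁₀(10.941) − 5 = 5.1953 − 5 = 0.1953.
M = m − (m − M) = 9.68 − 0.1953 = 9.485.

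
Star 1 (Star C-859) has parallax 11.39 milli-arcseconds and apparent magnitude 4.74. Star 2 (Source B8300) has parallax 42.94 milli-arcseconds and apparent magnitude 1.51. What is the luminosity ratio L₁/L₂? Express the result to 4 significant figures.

L₁/L₂ = 0.7256

d₁ = 1/p₁ = 1/0.01139″ = 87.796 pc; d₂ = 1/p₂ = 1/0.04294″ = 23.288 pc.
M₁ = m₁ − 5 log₁₀ d₁ + 5 = 4.74 − 9.7174 + 5 = 0.0226.
M₂ = 1.51 − 6.8357 + 5 = -0.3257.
L₁/L₂ = 10^(0.4(M₂ − M₁)) = 10^(0.4 × (-0.3483)) = 10^(-0.13932) = 0.72557.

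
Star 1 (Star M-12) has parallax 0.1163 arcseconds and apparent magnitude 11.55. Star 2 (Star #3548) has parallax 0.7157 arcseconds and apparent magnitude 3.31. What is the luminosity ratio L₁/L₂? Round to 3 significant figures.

d₁ = 1/p₁ = 1/0.1163″ = 8.5985 pc; d₂ = 1/p₂ = 1/0.7157″ = 1.3972 pc.
M₁ = m₁ − 5 log₁₀ d₁ + 5 = 11.55 − 4.6721 + 5 = 11.8779.
M₂ = 3.31 − 0.7263 + 5 = 7.5837.
L₁/L₂ = 10^(0.4(M₂ − M₁)) = 10^(0.4 × (-4.2942)) = 10^(-1.71768) = 0.019157.

L₁/L₂ = 0.0192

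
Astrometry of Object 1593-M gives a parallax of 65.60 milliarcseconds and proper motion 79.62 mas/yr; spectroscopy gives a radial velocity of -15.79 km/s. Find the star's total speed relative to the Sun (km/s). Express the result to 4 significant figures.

d = 1/p = 1/0.06560″ = 15.244 pc.
μ = 79.62 mas/yr = 0.07962 ″/yr.
v_t = 4.740 μ d = 4.740 × 0.07962 × 15.244 = 5.7531 km/s.
v = √(v_r² + v_t²) = √((-15.79)² + 5.7531²) = √282.422 = 16.805 km/s.

16.81 km/s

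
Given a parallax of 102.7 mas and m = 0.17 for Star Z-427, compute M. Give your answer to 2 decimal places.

d = 1/p = 1/0.1027″ = 9.7371 pc.
m − M = 5 log₁₀(9.7371) − 5 = 4.9421 − 5 = -0.0579.
M = m − (m − M) = 0.17 − (-0.0579) = 0.23.

M = 0.23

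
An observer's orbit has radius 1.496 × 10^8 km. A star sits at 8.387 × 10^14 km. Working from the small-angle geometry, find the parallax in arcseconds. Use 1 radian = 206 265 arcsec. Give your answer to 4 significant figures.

0.03679 arcsec

θ ≈ B/d = (1.496 × 10^8) / (8.387 × 10^14) = 1.7837 × 10^-7 rad.
In arcseconds: 1.7837 × 10^-7 × 206265 = 0.036791″.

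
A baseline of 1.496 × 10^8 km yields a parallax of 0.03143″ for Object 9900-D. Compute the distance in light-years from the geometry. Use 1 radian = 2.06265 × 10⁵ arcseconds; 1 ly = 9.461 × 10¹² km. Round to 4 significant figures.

θ = 0.03143″ = 0.03143/206265 = 1.5238 × 10^-7 rad.
d = B/θ = (1.496 × 10^8) / (1.5238 × 10^-7) = 9.8176 × 10^14 km = (9.8176 × 10^14) / (9.461 × 10^12) ly = 103.77 ly.

103.8 ly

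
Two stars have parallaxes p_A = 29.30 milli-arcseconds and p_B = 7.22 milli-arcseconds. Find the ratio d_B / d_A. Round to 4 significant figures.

Since d = 1/p, d_B/d_A = p_A/p_B.
= 29.30 / 7.22 = 4.0582.

4.058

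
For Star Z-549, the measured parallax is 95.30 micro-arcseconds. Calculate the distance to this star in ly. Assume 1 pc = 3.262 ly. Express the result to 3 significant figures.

34200 ly

p = 95.30 micro-arcseconds = 0.00009530 arcsec.
d = 1/p = 1/0.00009530 = 10493 pc.
In light-years: 10493 × 3.262 = 34228 ly.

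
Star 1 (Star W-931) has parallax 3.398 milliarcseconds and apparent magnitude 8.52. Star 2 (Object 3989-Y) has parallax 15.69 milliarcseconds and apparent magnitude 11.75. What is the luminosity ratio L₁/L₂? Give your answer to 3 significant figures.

d₁ = 1/p₁ = 1/0.003398″ = 294.29 pc; d₂ = 1/p₂ = 1/0.01569″ = 63.735 pc.
M₁ = m₁ − 5 log₁₀ d₁ + 5 = 8.52 − 12.3439 + 5 = 1.1761.
M₂ = 11.75 − 9.0219 + 5 = 7.7281.
L₁/L₂ = 10^(0.4(M₂ − M₁)) = 10^(0.4 × 6.5520) = 10^2.62080 = 417.64.

L₁/L₂ = 418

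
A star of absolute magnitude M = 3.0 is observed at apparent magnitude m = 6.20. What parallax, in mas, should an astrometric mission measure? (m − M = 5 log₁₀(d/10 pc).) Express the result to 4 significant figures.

22.91 mas

m − M = 6.20 − 3.0 = 3.20.
d = 10^((m−M)/5 + 1) = 10^1.640 = 43.652 pc.
p = 1/d = 1/43.652 = 0.022908 arcsec = 22.908 mas.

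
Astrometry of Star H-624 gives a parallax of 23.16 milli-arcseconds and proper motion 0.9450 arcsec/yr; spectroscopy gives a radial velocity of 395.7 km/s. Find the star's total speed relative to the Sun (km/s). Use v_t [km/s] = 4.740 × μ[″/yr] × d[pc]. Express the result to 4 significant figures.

d = 1/p = 1/0.02316″ = 43.178 pc.
v_t = 4.740 μ d = 4.740 × 0.9450 × 43.178 = 193.41 km/s.
v = √(v_r² + v_t²) = √(395.7² + 193.41²) = √193986 = 440.44 km/s.

440.4 km/s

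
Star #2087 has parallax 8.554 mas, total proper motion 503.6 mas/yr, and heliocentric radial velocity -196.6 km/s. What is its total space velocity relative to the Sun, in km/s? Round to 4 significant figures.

341.4 km/s

d = 1/p = 1/0.008554″ = 116.9 pc.
μ = 503.6 mas/yr = 0.5036 ″/yr.
v_t = 4.740 μ d = 4.740 × 0.5036 × 116.9 = 279.05 km/s.
v = √(v_r² + v_t²) = √((-196.6)² + 279.05²) = √116520 = 341.35 km/s.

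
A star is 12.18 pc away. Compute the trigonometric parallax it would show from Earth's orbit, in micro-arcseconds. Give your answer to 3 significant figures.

82100 μas

p = 1/d = 1/12.18 = 0.082102 arcsec.
= 0.082102 × 10⁶ = 82102 μas.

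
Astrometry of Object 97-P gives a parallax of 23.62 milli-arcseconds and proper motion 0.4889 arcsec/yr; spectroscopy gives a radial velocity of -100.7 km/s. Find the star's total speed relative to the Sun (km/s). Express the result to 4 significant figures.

140.6 km/s

d = 1/p = 1/0.02362″ = 42.337 pc.
v_t = 4.740 μ d = 4.740 × 0.4889 × 42.337 = 98.111 km/s.
v = √(v_r² + v_t²) = √((-100.7)² + 98.111²) = √19766.3 = 140.59 km/s.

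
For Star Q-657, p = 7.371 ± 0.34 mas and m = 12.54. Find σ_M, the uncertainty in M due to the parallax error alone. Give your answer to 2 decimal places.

M = m − 5 log₁₀ d + 5 = m + 5 log₁₀ p + 5, so ∂M/∂p = 5/(p ln 10).
σ_M = (5/ln 10) · (σ_p/p) = 2.1715 × 0.34/7.371 = 2.1715 × 0.046127 = 0.10016.

σ_M = 0.10 mag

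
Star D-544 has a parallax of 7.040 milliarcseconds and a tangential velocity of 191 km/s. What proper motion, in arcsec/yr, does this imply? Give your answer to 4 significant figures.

0.2837 arcsec/yr

d = 1/p = 1/0.007040″ = 142.05 pc.
μ = v_t / (4.74 d) = 191 / (4.74 × 142.05) = 191 / 673.32 = 0.28367 ″/yr.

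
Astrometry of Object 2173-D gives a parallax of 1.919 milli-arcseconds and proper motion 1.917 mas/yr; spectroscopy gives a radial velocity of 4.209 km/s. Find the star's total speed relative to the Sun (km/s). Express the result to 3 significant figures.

d = 1/p = 1/0.001919″ = 521.1 pc.
μ = 1.917 mas/yr = 0.001917 ″/yr.
v_t = 4.740 μ d = 4.740 × 0.001917 × 521.1 = 4.735 km/s.
v = √(v_r² + v_t²) = √(4.209² + 4.735²) = √40.1359 = 6.3353 km/s.

6.34 km/s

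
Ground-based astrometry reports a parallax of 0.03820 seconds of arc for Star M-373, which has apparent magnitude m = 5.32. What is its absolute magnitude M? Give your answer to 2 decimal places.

M = 3.23

d = 1/p = 1/0.03820″ = 26.178 pc.
m − M = 5 log₁₀(26.178) − 5 = 7.0897 − 5 = 2.0897.
M = m − (m − M) = 5.32 − 2.0897 = 3.23.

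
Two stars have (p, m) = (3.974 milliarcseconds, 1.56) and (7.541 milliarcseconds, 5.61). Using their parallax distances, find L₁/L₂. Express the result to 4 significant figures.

d₁ = 1/p₁ = 1/0.003974″ = 251.64 pc; d₂ = 1/p₂ = 1/0.007541″ = 132.61 pc.
M₁ = m₁ − 5 log₁₀ d₁ + 5 = 1.56 − 12.0039 + 5 = -5.4439.
M₂ = 5.61 − 10.6129 + 5 = -0.0029.
L₁/L₂ = 10^(0.4(M₂ − M₁)) = 10^(0.4 × 5.4410) = 10^2.17640 = 150.11.

L₁/L₂ = 150.1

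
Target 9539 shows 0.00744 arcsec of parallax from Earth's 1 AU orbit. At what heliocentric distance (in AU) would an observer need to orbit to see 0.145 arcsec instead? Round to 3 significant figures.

Parallax scales linearly with baseline: p ∝ B, so B = p_target / p_Earth × 1 AU.
B = 0.145 / 0.00744 = 19.489 AU.

19.5 AU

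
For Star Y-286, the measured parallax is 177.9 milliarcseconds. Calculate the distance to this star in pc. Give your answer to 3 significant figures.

5.62 pc

p = 177.9 milliarcseconds = 0.1779 arcsec.
d = 1/p = 1/0.1779 = 5.6211 pc.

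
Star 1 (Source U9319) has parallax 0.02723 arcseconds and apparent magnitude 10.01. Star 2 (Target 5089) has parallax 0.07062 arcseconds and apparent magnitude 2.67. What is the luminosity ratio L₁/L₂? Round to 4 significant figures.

L₁/L₂ = 0.007794

d₁ = 1/p₁ = 1/0.02723″ = 36.724 pc; d₂ = 1/p₂ = 1/0.07062″ = 14.16 pc.
M₁ = m₁ − 5 log₁₀ d₁ + 5 = 10.01 − 7.8247 + 5 = 7.1853.
M₂ = 2.67 − 5.7553 + 5 = 1.9147.
L₁/L₂ = 10^(0.4(M₂ − M₁)) = 10^(0.4 × (-5.2706)) = 10^(-2.10824) = 0.007794.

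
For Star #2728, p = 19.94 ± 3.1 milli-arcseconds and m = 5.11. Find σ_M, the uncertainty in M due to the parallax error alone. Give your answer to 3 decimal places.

M = m − 5 log₁₀ d + 5 = m + 5 log₁₀ p + 5, so ∂M/∂p = 5/(p ln 10).
σ_M = (5/ln 10) · (σ_p/p) = 2.1715 × 3.1/19.94 = 2.1715 × 0.15547 = 0.3376.

σ_M = 0.338 mag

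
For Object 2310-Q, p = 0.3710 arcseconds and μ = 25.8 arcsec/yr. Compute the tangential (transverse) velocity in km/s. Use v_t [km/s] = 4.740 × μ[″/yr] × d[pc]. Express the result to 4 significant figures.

d = 1/p = 1/0.3710″ = 2.6954 pc.
v_t = 4.74 × μ × d = 4.74 × 25.8 × 2.6954 = 329.63 km/s.

329.6 km/s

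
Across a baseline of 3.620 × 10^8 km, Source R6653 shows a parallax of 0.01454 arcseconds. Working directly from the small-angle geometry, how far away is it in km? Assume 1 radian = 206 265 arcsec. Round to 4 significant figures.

θ = 0.01454″ = 0.01454/206265 = 7.0492 × 10^-8 rad.
d = B/θ = (3.620 × 10^8) / (7.0492 × 10^-8) = 5.1353 × 10^15 km.

5.135 × 10^15 km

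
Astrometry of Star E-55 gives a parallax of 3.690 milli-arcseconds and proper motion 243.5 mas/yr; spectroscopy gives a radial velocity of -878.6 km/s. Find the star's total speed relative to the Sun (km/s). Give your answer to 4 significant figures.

932.6 km/s

d = 1/p = 1/0.003690″ = 271 pc.
μ = 243.5 mas/yr = 0.2435 ″/yr.
v_t = 4.740 μ d = 4.740 × 0.2435 × 271 = 312.79 km/s.
v = √(v_r² + v_t²) = √((-878.6)² + 312.79²) = √869776 = 932.62 km/s.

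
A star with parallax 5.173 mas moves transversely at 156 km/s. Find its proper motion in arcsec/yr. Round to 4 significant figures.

0.1703 arcsec/yr

d = 1/p = 1/0.005173″ = 193.31 pc.
μ = v_t / (4.74 d) = 156 / (4.74 × 193.31) = 156 / 916.29 = 0.17025 ″/yr.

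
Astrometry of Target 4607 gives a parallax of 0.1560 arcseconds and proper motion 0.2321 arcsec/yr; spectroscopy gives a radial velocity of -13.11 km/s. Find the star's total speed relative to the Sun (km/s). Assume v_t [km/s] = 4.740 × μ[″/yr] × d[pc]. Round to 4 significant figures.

14.89 km/s

d = 1/p = 1/0.1560″ = 6.4103 pc.
v_t = 4.740 μ d = 4.740 × 0.2321 × 6.4103 = 7.0523 km/s.
v = √(v_r² + v_t²) = √((-13.11)² + 7.0523²) = √221.607 = 14.886 km/s.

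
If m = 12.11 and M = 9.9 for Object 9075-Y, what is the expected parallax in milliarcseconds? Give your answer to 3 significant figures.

36.1 mas

m − M = 12.11 − 9.9 = 2.21.
d = 10^((m−M)/5 + 1) = 10^1.442 = 27.669 pc.
p = 1/d = 1/27.669 = 0.036142 arcsec = 36.142 mas.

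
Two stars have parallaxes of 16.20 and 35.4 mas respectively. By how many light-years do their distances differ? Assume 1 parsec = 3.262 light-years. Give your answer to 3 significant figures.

109 ly

d_A = 1/0.01620″ = 61.728 pc; d_B = 1/0.03540″ = 28.249 pc.
|d_B − d_A| = |28.249 − 61.728| = 33.479 pc = 33.479 × 3.262 ly = 109.21 ly.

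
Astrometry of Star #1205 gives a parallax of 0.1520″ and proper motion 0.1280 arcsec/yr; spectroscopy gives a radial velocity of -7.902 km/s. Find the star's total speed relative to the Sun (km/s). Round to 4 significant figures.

d = 1/p = 1/0.1520″ = 6.5789 pc.
v_t = 4.740 μ d = 4.740 × 0.1280 × 6.5789 = 3.9916 km/s.
v = √(v_r² + v_t²) = √((-7.902)² + 3.9916²) = √78.3745 = 8.8529 km/s.

8.853 km/s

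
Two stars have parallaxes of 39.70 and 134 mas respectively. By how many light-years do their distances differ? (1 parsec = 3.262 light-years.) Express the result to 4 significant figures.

57.82 ly

d_A = 1/0.03970″ = 25.189 pc; d_B = 1/0.1340″ = 7.4627 pc.
|d_B − d_A| = |7.4627 − 25.189| = 17.726 pc = 17.726 × 3.262 ly = 57.822 ly.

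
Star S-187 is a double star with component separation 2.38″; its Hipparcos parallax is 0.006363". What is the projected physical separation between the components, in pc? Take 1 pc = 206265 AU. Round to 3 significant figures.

0.00181 pc

d = 1/p = 1/0.006363″ = 157.16 pc.
At distance d (pc), an angle of θ arcsec spans θ·d AU: s = 2.38 × 157.16 = 374.04 AU.
= 374.04 / 206265 = 0.0018134 pc.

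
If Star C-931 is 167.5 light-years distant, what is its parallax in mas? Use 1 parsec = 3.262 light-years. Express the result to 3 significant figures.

19.5 mas

d = 167.5 ly ÷ 3.262 = 51.349 pc.
p = 1/d = 1/51.349 = 0.019475 arcsec.
= 0.019475 × 1000 = 19.475 mas.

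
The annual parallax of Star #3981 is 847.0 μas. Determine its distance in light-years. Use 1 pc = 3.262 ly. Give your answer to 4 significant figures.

p = 847.0 μas = 0.0008470 arcsec.
d = 1/p = 1/0.0008470 = 1180.6 pc.
In light-years: 1180.6 × 3.262 = 3851.1 ly.

3851 light years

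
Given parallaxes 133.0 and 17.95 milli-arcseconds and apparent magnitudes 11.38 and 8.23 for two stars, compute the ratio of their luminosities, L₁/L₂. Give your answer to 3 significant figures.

d₁ = 1/p₁ = 1/0.1330″ = 7.5188 pc; d₂ = 1/p₂ = 1/0.01795″ = 55.71 pc.
M₁ = m₁ − 5 log₁₀ d₁ + 5 = 11.38 − 4.3807 + 5 = 11.9993.
M₂ = 8.23 − 8.7297 + 5 = 4.5003.
L₁/L₂ = 10^(0.4(M₂ − M₁)) = 10^(0.4 × (-7.4990)) = 10^(-2.99960) = 0.0010009.

L₁/L₂ = 0.00100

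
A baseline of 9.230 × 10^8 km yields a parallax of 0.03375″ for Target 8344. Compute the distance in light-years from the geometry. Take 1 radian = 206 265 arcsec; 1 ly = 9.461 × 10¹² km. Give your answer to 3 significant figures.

θ = 0.03375″ = 0.03375/206265 = 1.6362 × 10^-7 rad.
d = B/θ = (9.230 × 10^8) / (1.6362 × 10^-7) = 5.6411 × 10^15 km = (5.6411 × 10^15) / (9.461 × 10^12) ly = 596.25 ly.

596 ly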